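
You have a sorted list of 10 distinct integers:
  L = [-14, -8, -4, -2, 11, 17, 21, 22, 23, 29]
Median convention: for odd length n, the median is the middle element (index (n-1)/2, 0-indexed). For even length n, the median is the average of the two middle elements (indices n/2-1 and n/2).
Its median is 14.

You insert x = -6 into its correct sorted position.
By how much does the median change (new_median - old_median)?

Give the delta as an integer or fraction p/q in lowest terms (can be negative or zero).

Old median = 14
After inserting x = -6: new sorted = [-14, -8, -6, -4, -2, 11, 17, 21, 22, 23, 29]
New median = 11
Delta = 11 - 14 = -3

Answer: -3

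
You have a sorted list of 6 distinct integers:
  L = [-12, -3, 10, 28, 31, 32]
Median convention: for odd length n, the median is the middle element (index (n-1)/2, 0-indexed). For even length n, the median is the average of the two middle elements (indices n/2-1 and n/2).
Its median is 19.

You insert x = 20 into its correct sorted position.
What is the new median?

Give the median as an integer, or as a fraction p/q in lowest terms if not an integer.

Old list (sorted, length 6): [-12, -3, 10, 28, 31, 32]
Old median = 19
Insert x = 20
Old length even (6). Middle pair: indices 2,3 = 10,28.
New length odd (7). New median = single middle element.
x = 20: 3 elements are < x, 3 elements are > x.
New sorted list: [-12, -3, 10, 20, 28, 31, 32]
New median = 20

Answer: 20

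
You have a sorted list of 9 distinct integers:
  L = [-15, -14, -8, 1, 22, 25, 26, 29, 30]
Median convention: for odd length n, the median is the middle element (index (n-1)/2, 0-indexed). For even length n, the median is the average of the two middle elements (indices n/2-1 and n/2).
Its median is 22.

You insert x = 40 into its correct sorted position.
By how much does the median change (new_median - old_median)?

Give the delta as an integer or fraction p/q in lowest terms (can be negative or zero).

Old median = 22
After inserting x = 40: new sorted = [-15, -14, -8, 1, 22, 25, 26, 29, 30, 40]
New median = 47/2
Delta = 47/2 - 22 = 3/2

Answer: 3/2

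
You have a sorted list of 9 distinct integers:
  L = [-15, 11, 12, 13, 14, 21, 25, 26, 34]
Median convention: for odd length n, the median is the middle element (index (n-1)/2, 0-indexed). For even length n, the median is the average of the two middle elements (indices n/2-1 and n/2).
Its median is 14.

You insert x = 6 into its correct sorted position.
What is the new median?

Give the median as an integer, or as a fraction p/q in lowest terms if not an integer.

Answer: 27/2

Derivation:
Old list (sorted, length 9): [-15, 11, 12, 13, 14, 21, 25, 26, 34]
Old median = 14
Insert x = 6
Old length odd (9). Middle was index 4 = 14.
New length even (10). New median = avg of two middle elements.
x = 6: 1 elements are < x, 8 elements are > x.
New sorted list: [-15, 6, 11, 12, 13, 14, 21, 25, 26, 34]
New median = 27/2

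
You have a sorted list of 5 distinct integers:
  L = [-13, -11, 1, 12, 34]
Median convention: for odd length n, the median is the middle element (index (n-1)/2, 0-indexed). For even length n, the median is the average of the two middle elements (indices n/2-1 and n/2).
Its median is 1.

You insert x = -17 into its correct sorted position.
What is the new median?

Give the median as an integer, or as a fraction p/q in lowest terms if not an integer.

Old list (sorted, length 5): [-13, -11, 1, 12, 34]
Old median = 1
Insert x = -17
Old length odd (5). Middle was index 2 = 1.
New length even (6). New median = avg of two middle elements.
x = -17: 0 elements are < x, 5 elements are > x.
New sorted list: [-17, -13, -11, 1, 12, 34]
New median = -5

Answer: -5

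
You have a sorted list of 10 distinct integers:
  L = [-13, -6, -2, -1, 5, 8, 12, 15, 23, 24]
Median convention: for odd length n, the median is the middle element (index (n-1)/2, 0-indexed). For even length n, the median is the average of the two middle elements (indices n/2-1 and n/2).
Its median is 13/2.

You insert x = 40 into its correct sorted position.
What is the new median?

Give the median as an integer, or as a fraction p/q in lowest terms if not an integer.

Old list (sorted, length 10): [-13, -6, -2, -1, 5, 8, 12, 15, 23, 24]
Old median = 13/2
Insert x = 40
Old length even (10). Middle pair: indices 4,5 = 5,8.
New length odd (11). New median = single middle element.
x = 40: 10 elements are < x, 0 elements are > x.
New sorted list: [-13, -6, -2, -1, 5, 8, 12, 15, 23, 24, 40]
New median = 8

Answer: 8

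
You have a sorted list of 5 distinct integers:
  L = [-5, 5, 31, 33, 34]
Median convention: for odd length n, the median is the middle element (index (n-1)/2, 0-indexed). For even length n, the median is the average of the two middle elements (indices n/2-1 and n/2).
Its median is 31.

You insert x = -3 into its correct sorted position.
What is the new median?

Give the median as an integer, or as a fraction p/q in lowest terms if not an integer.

Answer: 18

Derivation:
Old list (sorted, length 5): [-5, 5, 31, 33, 34]
Old median = 31
Insert x = -3
Old length odd (5). Middle was index 2 = 31.
New length even (6). New median = avg of two middle elements.
x = -3: 1 elements are < x, 4 elements are > x.
New sorted list: [-5, -3, 5, 31, 33, 34]
New median = 18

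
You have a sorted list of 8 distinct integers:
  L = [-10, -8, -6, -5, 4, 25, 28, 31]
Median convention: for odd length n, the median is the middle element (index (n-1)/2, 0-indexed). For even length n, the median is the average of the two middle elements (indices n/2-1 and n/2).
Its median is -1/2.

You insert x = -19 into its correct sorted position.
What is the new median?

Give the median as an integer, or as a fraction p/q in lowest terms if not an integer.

Answer: -5

Derivation:
Old list (sorted, length 8): [-10, -8, -6, -5, 4, 25, 28, 31]
Old median = -1/2
Insert x = -19
Old length even (8). Middle pair: indices 3,4 = -5,4.
New length odd (9). New median = single middle element.
x = -19: 0 elements are < x, 8 elements are > x.
New sorted list: [-19, -10, -8, -6, -5, 4, 25, 28, 31]
New median = -5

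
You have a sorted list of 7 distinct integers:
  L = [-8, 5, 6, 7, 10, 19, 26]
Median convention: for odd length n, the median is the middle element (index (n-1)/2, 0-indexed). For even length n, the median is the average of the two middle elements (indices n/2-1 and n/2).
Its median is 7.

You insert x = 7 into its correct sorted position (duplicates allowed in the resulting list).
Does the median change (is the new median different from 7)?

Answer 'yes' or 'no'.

Old median = 7
Insert x = 7
New median = 7
Changed? no

Answer: no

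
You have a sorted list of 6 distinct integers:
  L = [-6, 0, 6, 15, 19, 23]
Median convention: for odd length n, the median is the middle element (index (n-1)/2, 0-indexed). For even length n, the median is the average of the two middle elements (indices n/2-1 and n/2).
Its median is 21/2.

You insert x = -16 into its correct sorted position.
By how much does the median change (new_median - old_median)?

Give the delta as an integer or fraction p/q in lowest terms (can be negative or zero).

Answer: -9/2

Derivation:
Old median = 21/2
After inserting x = -16: new sorted = [-16, -6, 0, 6, 15, 19, 23]
New median = 6
Delta = 6 - 21/2 = -9/2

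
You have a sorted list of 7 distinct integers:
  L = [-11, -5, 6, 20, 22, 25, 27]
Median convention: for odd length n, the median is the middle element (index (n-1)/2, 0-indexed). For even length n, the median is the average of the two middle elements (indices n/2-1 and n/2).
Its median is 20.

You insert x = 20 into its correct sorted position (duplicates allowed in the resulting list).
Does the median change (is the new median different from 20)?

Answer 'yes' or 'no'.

Answer: no

Derivation:
Old median = 20
Insert x = 20
New median = 20
Changed? no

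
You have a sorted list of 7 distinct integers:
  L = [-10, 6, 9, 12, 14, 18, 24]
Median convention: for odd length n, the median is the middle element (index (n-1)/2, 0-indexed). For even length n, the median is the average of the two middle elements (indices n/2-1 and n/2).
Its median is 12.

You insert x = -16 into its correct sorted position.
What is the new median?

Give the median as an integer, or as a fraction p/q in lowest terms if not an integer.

Old list (sorted, length 7): [-10, 6, 9, 12, 14, 18, 24]
Old median = 12
Insert x = -16
Old length odd (7). Middle was index 3 = 12.
New length even (8). New median = avg of two middle elements.
x = -16: 0 elements are < x, 7 elements are > x.
New sorted list: [-16, -10, 6, 9, 12, 14, 18, 24]
New median = 21/2

Answer: 21/2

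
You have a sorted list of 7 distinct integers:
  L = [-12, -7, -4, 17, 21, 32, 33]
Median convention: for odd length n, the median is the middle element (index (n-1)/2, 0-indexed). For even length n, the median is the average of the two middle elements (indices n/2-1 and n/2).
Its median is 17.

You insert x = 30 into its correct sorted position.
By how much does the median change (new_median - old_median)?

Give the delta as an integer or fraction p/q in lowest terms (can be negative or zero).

Old median = 17
After inserting x = 30: new sorted = [-12, -7, -4, 17, 21, 30, 32, 33]
New median = 19
Delta = 19 - 17 = 2

Answer: 2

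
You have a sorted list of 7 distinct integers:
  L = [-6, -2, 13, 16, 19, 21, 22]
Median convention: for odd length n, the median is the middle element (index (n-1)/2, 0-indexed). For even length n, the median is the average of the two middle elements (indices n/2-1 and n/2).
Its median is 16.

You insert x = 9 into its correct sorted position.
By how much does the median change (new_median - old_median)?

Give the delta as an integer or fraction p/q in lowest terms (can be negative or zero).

Answer: -3/2

Derivation:
Old median = 16
After inserting x = 9: new sorted = [-6, -2, 9, 13, 16, 19, 21, 22]
New median = 29/2
Delta = 29/2 - 16 = -3/2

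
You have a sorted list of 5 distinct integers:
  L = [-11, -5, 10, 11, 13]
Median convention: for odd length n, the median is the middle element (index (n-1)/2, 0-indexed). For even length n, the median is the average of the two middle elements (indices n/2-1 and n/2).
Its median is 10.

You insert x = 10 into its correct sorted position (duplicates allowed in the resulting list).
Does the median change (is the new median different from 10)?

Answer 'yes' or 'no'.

Old median = 10
Insert x = 10
New median = 10
Changed? no

Answer: no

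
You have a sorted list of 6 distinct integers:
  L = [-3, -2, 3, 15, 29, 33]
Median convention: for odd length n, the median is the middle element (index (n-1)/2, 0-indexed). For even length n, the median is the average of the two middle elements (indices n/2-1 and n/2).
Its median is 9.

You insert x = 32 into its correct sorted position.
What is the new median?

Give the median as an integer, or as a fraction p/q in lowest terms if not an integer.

Old list (sorted, length 6): [-3, -2, 3, 15, 29, 33]
Old median = 9
Insert x = 32
Old length even (6). Middle pair: indices 2,3 = 3,15.
New length odd (7). New median = single middle element.
x = 32: 5 elements are < x, 1 elements are > x.
New sorted list: [-3, -2, 3, 15, 29, 32, 33]
New median = 15

Answer: 15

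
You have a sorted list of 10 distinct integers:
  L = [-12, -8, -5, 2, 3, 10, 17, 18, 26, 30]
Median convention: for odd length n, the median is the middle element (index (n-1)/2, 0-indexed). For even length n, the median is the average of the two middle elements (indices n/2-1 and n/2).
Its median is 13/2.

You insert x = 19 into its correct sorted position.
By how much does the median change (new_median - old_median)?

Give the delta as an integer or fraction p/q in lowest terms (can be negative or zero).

Old median = 13/2
After inserting x = 19: new sorted = [-12, -8, -5, 2, 3, 10, 17, 18, 19, 26, 30]
New median = 10
Delta = 10 - 13/2 = 7/2

Answer: 7/2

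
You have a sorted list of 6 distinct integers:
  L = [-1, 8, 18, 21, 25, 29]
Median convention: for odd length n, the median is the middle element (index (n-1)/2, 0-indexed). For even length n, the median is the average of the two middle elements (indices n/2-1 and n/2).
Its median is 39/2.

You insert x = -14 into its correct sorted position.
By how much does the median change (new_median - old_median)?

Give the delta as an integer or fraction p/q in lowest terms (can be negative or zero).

Old median = 39/2
After inserting x = -14: new sorted = [-14, -1, 8, 18, 21, 25, 29]
New median = 18
Delta = 18 - 39/2 = -3/2

Answer: -3/2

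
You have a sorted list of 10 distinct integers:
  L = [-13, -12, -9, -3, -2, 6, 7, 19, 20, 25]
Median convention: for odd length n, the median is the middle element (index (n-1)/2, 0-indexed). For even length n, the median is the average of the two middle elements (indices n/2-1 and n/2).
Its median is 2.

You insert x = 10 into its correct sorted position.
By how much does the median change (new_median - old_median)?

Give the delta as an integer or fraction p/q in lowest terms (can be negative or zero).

Old median = 2
After inserting x = 10: new sorted = [-13, -12, -9, -3, -2, 6, 7, 10, 19, 20, 25]
New median = 6
Delta = 6 - 2 = 4

Answer: 4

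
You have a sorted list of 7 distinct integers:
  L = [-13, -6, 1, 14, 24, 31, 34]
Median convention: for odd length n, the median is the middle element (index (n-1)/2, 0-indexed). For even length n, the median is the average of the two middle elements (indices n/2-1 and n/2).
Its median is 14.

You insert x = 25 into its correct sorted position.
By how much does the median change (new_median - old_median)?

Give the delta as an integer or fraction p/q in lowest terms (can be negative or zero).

Answer: 5

Derivation:
Old median = 14
After inserting x = 25: new sorted = [-13, -6, 1, 14, 24, 25, 31, 34]
New median = 19
Delta = 19 - 14 = 5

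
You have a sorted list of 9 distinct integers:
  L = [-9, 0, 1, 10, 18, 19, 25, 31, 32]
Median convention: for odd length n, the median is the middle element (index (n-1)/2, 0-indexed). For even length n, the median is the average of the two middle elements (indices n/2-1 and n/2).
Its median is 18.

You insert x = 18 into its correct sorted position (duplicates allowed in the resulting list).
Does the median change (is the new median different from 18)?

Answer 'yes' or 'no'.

Answer: no

Derivation:
Old median = 18
Insert x = 18
New median = 18
Changed? no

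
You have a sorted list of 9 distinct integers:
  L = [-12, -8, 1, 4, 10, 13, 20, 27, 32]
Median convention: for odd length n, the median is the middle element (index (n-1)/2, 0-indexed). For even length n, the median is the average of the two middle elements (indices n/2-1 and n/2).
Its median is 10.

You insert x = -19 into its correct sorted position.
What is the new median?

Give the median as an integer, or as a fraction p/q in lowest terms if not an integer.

Old list (sorted, length 9): [-12, -8, 1, 4, 10, 13, 20, 27, 32]
Old median = 10
Insert x = -19
Old length odd (9). Middle was index 4 = 10.
New length even (10). New median = avg of two middle elements.
x = -19: 0 elements are < x, 9 elements are > x.
New sorted list: [-19, -12, -8, 1, 4, 10, 13, 20, 27, 32]
New median = 7

Answer: 7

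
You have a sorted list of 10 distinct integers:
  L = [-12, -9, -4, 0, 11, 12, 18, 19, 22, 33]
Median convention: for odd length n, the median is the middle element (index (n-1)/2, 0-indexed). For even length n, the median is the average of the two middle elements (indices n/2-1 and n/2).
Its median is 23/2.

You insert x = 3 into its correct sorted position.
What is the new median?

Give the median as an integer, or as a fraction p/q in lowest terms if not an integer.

Old list (sorted, length 10): [-12, -9, -4, 0, 11, 12, 18, 19, 22, 33]
Old median = 23/2
Insert x = 3
Old length even (10). Middle pair: indices 4,5 = 11,12.
New length odd (11). New median = single middle element.
x = 3: 4 elements are < x, 6 elements are > x.
New sorted list: [-12, -9, -4, 0, 3, 11, 12, 18, 19, 22, 33]
New median = 11

Answer: 11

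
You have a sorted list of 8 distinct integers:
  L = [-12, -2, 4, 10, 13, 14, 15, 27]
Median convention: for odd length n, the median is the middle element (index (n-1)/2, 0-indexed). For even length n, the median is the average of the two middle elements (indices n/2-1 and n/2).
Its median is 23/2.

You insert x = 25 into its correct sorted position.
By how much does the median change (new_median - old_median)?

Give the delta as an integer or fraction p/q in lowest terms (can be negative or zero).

Old median = 23/2
After inserting x = 25: new sorted = [-12, -2, 4, 10, 13, 14, 15, 25, 27]
New median = 13
Delta = 13 - 23/2 = 3/2

Answer: 3/2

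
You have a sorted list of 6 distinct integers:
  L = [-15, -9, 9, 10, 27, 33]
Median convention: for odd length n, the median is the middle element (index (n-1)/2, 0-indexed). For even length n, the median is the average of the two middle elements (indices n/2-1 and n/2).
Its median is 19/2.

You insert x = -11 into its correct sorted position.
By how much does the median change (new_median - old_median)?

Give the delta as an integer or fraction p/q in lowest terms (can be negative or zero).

Old median = 19/2
After inserting x = -11: new sorted = [-15, -11, -9, 9, 10, 27, 33]
New median = 9
Delta = 9 - 19/2 = -1/2

Answer: -1/2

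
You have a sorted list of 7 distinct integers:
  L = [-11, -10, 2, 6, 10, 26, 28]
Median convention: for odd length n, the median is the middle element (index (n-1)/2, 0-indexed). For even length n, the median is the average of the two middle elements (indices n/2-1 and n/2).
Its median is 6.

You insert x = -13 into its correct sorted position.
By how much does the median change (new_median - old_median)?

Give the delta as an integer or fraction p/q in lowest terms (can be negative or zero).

Old median = 6
After inserting x = -13: new sorted = [-13, -11, -10, 2, 6, 10, 26, 28]
New median = 4
Delta = 4 - 6 = -2

Answer: -2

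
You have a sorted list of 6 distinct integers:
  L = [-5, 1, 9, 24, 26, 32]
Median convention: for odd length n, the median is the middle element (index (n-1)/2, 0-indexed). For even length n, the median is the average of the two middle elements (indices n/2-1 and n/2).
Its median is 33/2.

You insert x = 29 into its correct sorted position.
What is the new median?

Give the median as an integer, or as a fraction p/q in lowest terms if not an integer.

Old list (sorted, length 6): [-5, 1, 9, 24, 26, 32]
Old median = 33/2
Insert x = 29
Old length even (6). Middle pair: indices 2,3 = 9,24.
New length odd (7). New median = single middle element.
x = 29: 5 elements are < x, 1 elements are > x.
New sorted list: [-5, 1, 9, 24, 26, 29, 32]
New median = 24

Answer: 24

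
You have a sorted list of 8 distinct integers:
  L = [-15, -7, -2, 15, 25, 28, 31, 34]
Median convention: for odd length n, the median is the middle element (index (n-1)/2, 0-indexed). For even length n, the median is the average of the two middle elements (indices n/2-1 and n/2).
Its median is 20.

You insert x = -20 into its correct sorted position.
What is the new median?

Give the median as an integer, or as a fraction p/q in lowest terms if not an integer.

Answer: 15

Derivation:
Old list (sorted, length 8): [-15, -7, -2, 15, 25, 28, 31, 34]
Old median = 20
Insert x = -20
Old length even (8). Middle pair: indices 3,4 = 15,25.
New length odd (9). New median = single middle element.
x = -20: 0 elements are < x, 8 elements are > x.
New sorted list: [-20, -15, -7, -2, 15, 25, 28, 31, 34]
New median = 15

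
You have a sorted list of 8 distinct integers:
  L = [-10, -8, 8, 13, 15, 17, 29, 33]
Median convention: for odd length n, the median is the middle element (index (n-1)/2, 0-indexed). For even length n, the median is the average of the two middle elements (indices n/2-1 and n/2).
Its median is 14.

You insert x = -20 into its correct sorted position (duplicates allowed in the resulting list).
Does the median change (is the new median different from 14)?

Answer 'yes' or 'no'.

Answer: yes

Derivation:
Old median = 14
Insert x = -20
New median = 13
Changed? yes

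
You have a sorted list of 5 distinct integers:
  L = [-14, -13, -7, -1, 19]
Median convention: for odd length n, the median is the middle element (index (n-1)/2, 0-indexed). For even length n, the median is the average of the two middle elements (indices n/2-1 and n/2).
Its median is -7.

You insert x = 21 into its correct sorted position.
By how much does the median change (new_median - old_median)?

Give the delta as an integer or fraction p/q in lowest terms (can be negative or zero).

Old median = -7
After inserting x = 21: new sorted = [-14, -13, -7, -1, 19, 21]
New median = -4
Delta = -4 - -7 = 3

Answer: 3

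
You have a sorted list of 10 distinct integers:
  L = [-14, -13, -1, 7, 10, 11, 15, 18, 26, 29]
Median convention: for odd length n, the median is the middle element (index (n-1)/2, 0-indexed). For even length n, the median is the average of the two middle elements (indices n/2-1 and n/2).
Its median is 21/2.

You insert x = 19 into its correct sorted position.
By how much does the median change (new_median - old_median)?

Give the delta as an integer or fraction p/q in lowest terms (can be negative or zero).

Answer: 1/2

Derivation:
Old median = 21/2
After inserting x = 19: new sorted = [-14, -13, -1, 7, 10, 11, 15, 18, 19, 26, 29]
New median = 11
Delta = 11 - 21/2 = 1/2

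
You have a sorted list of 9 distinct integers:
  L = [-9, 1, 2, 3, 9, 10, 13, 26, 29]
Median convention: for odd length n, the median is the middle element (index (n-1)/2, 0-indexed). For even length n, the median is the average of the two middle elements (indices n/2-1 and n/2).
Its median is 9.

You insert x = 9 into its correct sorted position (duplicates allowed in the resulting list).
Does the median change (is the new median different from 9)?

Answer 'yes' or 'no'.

Answer: no

Derivation:
Old median = 9
Insert x = 9
New median = 9
Changed? no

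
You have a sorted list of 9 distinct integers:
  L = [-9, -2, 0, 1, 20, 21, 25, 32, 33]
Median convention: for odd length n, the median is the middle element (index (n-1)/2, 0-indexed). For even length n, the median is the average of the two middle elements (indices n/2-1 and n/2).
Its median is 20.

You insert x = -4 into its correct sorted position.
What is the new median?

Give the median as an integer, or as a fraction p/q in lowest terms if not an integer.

Answer: 21/2

Derivation:
Old list (sorted, length 9): [-9, -2, 0, 1, 20, 21, 25, 32, 33]
Old median = 20
Insert x = -4
Old length odd (9). Middle was index 4 = 20.
New length even (10). New median = avg of two middle elements.
x = -4: 1 elements are < x, 8 elements are > x.
New sorted list: [-9, -4, -2, 0, 1, 20, 21, 25, 32, 33]
New median = 21/2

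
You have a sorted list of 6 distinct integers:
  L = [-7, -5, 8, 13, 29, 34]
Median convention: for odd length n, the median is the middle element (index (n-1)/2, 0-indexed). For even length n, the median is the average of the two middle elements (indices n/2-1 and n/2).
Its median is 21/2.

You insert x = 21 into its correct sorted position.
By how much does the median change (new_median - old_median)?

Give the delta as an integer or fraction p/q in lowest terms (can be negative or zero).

Old median = 21/2
After inserting x = 21: new sorted = [-7, -5, 8, 13, 21, 29, 34]
New median = 13
Delta = 13 - 21/2 = 5/2

Answer: 5/2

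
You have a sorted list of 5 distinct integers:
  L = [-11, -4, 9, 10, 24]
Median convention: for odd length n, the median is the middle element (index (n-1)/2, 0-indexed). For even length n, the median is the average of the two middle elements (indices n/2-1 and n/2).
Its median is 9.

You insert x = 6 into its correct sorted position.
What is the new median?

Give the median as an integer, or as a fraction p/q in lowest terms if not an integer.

Answer: 15/2

Derivation:
Old list (sorted, length 5): [-11, -4, 9, 10, 24]
Old median = 9
Insert x = 6
Old length odd (5). Middle was index 2 = 9.
New length even (6). New median = avg of two middle elements.
x = 6: 2 elements are < x, 3 elements are > x.
New sorted list: [-11, -4, 6, 9, 10, 24]
New median = 15/2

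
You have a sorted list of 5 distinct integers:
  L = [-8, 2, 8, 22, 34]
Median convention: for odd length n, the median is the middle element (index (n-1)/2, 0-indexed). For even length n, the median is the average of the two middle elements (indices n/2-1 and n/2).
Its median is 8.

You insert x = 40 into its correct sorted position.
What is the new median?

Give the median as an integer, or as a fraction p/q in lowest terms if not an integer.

Answer: 15

Derivation:
Old list (sorted, length 5): [-8, 2, 8, 22, 34]
Old median = 8
Insert x = 40
Old length odd (5). Middle was index 2 = 8.
New length even (6). New median = avg of two middle elements.
x = 40: 5 elements are < x, 0 elements are > x.
New sorted list: [-8, 2, 8, 22, 34, 40]
New median = 15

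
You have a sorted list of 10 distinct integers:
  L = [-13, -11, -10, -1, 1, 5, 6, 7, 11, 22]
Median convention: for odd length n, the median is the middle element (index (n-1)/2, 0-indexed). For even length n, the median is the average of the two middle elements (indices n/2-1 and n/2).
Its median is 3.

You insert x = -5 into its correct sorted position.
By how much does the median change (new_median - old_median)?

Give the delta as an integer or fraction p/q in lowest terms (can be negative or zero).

Old median = 3
After inserting x = -5: new sorted = [-13, -11, -10, -5, -1, 1, 5, 6, 7, 11, 22]
New median = 1
Delta = 1 - 3 = -2

Answer: -2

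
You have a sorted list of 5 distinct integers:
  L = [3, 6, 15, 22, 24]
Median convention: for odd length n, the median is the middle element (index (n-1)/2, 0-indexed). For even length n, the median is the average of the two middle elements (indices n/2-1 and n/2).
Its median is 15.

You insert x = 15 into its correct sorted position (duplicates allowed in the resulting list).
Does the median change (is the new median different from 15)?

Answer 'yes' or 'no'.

Answer: no

Derivation:
Old median = 15
Insert x = 15
New median = 15
Changed? no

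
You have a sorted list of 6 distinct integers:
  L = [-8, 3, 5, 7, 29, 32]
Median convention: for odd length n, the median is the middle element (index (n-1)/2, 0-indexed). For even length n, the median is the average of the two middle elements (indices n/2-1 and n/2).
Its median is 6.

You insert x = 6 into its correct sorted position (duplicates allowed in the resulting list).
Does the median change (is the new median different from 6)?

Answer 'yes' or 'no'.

Old median = 6
Insert x = 6
New median = 6
Changed? no

Answer: no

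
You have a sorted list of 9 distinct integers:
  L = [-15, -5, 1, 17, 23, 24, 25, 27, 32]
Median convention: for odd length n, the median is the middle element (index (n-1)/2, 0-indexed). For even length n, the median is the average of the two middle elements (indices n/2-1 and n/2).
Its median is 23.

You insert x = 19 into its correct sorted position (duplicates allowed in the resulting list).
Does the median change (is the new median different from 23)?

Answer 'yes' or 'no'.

Answer: yes

Derivation:
Old median = 23
Insert x = 19
New median = 21
Changed? yes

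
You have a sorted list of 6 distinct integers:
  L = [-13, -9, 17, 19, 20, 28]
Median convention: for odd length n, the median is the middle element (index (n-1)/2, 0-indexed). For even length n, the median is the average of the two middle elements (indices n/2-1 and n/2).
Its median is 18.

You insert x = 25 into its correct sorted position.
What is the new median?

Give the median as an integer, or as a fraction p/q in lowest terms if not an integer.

Old list (sorted, length 6): [-13, -9, 17, 19, 20, 28]
Old median = 18
Insert x = 25
Old length even (6). Middle pair: indices 2,3 = 17,19.
New length odd (7). New median = single middle element.
x = 25: 5 elements are < x, 1 elements are > x.
New sorted list: [-13, -9, 17, 19, 20, 25, 28]
New median = 19

Answer: 19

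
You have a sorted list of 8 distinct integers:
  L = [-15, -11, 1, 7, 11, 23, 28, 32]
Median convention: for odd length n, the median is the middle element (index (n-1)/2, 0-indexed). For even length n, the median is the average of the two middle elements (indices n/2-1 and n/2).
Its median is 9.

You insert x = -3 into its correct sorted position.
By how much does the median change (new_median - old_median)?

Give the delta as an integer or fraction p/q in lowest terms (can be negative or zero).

Answer: -2

Derivation:
Old median = 9
After inserting x = -3: new sorted = [-15, -11, -3, 1, 7, 11, 23, 28, 32]
New median = 7
Delta = 7 - 9 = -2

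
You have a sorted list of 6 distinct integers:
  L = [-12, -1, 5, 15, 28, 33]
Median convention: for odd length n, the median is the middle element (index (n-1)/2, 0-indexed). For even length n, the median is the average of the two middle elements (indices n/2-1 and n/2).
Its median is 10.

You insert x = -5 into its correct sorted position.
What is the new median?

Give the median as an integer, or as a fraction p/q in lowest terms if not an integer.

Old list (sorted, length 6): [-12, -1, 5, 15, 28, 33]
Old median = 10
Insert x = -5
Old length even (6). Middle pair: indices 2,3 = 5,15.
New length odd (7). New median = single middle element.
x = -5: 1 elements are < x, 5 elements are > x.
New sorted list: [-12, -5, -1, 5, 15, 28, 33]
New median = 5

Answer: 5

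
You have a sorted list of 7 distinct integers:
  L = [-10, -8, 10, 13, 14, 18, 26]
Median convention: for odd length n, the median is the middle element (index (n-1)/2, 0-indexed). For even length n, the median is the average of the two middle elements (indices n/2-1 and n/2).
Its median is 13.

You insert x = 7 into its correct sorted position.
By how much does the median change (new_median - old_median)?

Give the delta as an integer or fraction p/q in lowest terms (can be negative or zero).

Old median = 13
After inserting x = 7: new sorted = [-10, -8, 7, 10, 13, 14, 18, 26]
New median = 23/2
Delta = 23/2 - 13 = -3/2

Answer: -3/2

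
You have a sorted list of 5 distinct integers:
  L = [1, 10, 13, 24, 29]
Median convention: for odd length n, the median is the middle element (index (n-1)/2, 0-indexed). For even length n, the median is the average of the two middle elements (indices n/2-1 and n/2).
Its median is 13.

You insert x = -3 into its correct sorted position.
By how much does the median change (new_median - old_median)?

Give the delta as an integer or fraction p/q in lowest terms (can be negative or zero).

Answer: -3/2

Derivation:
Old median = 13
After inserting x = -3: new sorted = [-3, 1, 10, 13, 24, 29]
New median = 23/2
Delta = 23/2 - 13 = -3/2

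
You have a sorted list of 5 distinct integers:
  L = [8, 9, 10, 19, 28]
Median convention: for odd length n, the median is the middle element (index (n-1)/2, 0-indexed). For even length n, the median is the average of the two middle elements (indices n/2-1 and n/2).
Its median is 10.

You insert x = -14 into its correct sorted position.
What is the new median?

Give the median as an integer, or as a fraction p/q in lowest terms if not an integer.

Answer: 19/2

Derivation:
Old list (sorted, length 5): [8, 9, 10, 19, 28]
Old median = 10
Insert x = -14
Old length odd (5). Middle was index 2 = 10.
New length even (6). New median = avg of two middle elements.
x = -14: 0 elements are < x, 5 elements are > x.
New sorted list: [-14, 8, 9, 10, 19, 28]
New median = 19/2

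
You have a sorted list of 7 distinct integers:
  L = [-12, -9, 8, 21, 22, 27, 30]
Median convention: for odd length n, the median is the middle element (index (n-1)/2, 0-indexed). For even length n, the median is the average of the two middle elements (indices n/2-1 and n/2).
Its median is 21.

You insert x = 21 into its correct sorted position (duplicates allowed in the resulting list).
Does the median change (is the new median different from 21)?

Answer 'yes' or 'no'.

Answer: no

Derivation:
Old median = 21
Insert x = 21
New median = 21
Changed? no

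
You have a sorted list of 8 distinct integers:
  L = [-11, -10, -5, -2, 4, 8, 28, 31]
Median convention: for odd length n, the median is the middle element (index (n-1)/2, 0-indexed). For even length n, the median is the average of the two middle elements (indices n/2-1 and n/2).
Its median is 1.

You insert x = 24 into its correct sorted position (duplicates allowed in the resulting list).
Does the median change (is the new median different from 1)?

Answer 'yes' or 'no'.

Answer: yes

Derivation:
Old median = 1
Insert x = 24
New median = 4
Changed? yes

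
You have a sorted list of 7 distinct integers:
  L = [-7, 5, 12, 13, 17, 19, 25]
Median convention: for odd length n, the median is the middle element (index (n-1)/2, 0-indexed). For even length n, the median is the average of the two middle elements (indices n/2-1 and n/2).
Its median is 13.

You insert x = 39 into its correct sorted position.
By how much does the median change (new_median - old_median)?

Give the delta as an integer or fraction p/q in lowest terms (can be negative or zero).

Answer: 2

Derivation:
Old median = 13
After inserting x = 39: new sorted = [-7, 5, 12, 13, 17, 19, 25, 39]
New median = 15
Delta = 15 - 13 = 2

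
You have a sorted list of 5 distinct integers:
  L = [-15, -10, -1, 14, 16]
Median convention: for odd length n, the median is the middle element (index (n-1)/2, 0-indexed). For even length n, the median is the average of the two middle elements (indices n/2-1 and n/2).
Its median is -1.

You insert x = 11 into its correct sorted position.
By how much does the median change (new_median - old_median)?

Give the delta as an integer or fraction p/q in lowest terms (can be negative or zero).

Old median = -1
After inserting x = 11: new sorted = [-15, -10, -1, 11, 14, 16]
New median = 5
Delta = 5 - -1 = 6

Answer: 6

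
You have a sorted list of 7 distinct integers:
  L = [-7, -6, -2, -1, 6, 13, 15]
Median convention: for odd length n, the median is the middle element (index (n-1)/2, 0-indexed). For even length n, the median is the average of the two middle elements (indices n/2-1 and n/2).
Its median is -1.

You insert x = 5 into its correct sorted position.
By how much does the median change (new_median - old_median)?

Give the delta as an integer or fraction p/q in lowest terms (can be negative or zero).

Old median = -1
After inserting x = 5: new sorted = [-7, -6, -2, -1, 5, 6, 13, 15]
New median = 2
Delta = 2 - -1 = 3

Answer: 3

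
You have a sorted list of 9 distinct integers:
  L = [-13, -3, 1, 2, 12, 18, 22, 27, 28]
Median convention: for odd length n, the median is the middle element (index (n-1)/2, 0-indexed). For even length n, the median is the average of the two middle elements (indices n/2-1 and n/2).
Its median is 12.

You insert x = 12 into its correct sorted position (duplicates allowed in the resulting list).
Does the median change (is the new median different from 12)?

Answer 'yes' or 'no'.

Old median = 12
Insert x = 12
New median = 12
Changed? no

Answer: no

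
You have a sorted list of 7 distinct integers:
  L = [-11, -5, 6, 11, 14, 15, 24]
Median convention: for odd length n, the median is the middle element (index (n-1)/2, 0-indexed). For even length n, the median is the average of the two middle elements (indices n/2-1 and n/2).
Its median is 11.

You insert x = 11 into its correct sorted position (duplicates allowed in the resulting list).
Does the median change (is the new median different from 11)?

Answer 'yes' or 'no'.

Old median = 11
Insert x = 11
New median = 11
Changed? no

Answer: no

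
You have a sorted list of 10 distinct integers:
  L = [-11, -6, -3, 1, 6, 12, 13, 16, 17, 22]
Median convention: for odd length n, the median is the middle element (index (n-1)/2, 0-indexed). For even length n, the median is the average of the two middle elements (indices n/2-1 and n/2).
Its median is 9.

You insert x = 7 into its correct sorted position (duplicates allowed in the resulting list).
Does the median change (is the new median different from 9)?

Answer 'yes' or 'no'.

Old median = 9
Insert x = 7
New median = 7
Changed? yes

Answer: yes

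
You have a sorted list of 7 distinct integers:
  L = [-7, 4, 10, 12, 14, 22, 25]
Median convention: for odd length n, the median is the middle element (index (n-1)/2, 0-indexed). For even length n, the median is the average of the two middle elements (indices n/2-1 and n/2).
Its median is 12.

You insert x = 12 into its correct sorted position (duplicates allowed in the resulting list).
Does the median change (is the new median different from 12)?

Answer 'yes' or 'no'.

Old median = 12
Insert x = 12
New median = 12
Changed? no

Answer: no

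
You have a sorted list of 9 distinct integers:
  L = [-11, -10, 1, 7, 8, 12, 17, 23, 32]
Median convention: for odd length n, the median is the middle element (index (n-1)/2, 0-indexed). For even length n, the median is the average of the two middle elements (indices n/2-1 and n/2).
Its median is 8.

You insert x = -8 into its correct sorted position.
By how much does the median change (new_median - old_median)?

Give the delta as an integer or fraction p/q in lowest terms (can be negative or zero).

Answer: -1/2

Derivation:
Old median = 8
After inserting x = -8: new sorted = [-11, -10, -8, 1, 7, 8, 12, 17, 23, 32]
New median = 15/2
Delta = 15/2 - 8 = -1/2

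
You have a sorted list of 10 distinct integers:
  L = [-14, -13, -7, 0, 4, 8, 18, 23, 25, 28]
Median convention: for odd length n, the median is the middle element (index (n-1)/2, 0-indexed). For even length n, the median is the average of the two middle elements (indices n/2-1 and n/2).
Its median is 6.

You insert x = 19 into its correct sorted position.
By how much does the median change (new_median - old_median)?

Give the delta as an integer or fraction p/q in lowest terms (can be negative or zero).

Old median = 6
After inserting x = 19: new sorted = [-14, -13, -7, 0, 4, 8, 18, 19, 23, 25, 28]
New median = 8
Delta = 8 - 6 = 2

Answer: 2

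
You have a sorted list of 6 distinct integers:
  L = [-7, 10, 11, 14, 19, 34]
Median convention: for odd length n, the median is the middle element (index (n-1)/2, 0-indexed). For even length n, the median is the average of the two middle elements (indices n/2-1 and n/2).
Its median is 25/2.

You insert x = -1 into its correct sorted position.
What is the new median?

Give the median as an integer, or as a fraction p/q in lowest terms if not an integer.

Answer: 11

Derivation:
Old list (sorted, length 6): [-7, 10, 11, 14, 19, 34]
Old median = 25/2
Insert x = -1
Old length even (6). Middle pair: indices 2,3 = 11,14.
New length odd (7). New median = single middle element.
x = -1: 1 elements are < x, 5 elements are > x.
New sorted list: [-7, -1, 10, 11, 14, 19, 34]
New median = 11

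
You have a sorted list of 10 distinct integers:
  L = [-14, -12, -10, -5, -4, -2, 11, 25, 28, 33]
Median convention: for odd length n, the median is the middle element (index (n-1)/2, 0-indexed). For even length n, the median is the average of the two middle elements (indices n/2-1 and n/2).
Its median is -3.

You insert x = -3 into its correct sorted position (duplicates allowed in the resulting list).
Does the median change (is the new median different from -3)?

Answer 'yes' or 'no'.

Answer: no

Derivation:
Old median = -3
Insert x = -3
New median = -3
Changed? no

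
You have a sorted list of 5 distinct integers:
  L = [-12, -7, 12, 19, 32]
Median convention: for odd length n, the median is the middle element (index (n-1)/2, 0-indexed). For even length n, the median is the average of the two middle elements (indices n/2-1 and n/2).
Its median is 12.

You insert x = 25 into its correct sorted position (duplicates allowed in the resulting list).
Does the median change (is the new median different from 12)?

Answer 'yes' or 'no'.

Old median = 12
Insert x = 25
New median = 31/2
Changed? yes

Answer: yes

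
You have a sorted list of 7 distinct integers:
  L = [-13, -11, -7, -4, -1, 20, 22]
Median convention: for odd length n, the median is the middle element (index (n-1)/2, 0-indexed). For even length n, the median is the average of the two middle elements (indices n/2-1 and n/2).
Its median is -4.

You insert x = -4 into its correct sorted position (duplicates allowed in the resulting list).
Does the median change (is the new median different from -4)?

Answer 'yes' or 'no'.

Answer: no

Derivation:
Old median = -4
Insert x = -4
New median = -4
Changed? no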